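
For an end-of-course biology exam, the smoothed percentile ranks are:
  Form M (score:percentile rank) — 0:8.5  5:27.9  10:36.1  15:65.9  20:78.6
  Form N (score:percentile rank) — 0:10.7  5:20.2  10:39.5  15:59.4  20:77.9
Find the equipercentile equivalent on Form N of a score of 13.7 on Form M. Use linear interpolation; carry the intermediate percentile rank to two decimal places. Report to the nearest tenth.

PR of 13.7 on Form M: 36.1 + (13.7 − 10)/(15 − 10) × (65.9 − 36.1) = 58.15
On Form N, PR 58.15 falls between score 10 (PR 39.5) and 15 (PR 59.4).
Interpolate: 10 + (58.15 − 39.5)/(59.4 − 39.5) × (15 − 10) = 14.7

14.7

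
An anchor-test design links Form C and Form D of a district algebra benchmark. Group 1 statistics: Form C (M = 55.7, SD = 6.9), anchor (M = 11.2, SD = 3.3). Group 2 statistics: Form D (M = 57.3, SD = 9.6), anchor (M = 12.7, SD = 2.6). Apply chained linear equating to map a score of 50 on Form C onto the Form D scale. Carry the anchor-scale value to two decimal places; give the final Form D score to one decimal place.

41.7

Form C → anchor (Group 1): v = (3.3/6.9)(50 − 55.7) + 11.2 = 8.47
anchor → Form D (Group 2): y = (9.6/2.6)(8.47 − 12.7) + 57.3 = 41.7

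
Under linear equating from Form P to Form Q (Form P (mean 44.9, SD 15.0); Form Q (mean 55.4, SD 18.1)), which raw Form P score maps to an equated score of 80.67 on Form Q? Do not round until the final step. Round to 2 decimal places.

65.84

Invert y = (SD_Y/SD_X)(x − M_X) + M_Y:
x = (SD_X/SD_Y)(y − M_Y) + M_X = (15.0/18.1)(80.67 − 55.4) + 44.9
x = 0.828729 × 25.270 + 44.9 = 65.84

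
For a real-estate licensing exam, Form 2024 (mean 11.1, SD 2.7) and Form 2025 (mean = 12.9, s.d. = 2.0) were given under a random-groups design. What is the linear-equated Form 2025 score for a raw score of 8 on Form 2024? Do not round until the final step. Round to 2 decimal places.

Linear equating: y = (SD_Y/SD_X)(x − M_X) + M_Y
y = (2.0/2.7)(8 − 11.1) + 12.9
y = 0.740741 × -3.1 + 12.9 = -2.2963 + 12.9 = 10.60

10.60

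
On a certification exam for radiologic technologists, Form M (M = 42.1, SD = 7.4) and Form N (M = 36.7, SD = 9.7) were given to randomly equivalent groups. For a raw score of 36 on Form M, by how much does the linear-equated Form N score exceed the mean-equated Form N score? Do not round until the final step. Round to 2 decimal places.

-1.90

Mean-equated: 36 + (36.7 − 42.1) = 30.60
Linear-equated: (9.7/7.4)(36 − 42.1) + 36.7 = 28.704
Difference = 28.704 − 30.60 = -1.90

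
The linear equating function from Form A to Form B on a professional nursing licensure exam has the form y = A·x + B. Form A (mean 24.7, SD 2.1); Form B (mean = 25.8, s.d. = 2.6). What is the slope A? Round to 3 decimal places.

A = SD_Y / SD_X = 2.6 / 2.1 = 1.238

1.238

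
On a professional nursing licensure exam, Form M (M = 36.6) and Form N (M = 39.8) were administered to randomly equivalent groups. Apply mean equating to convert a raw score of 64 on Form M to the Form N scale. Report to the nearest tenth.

67.2

Mean equating: y = x + (M_Y − M_X) = 64 + (39.8 − 36.6) = 67.2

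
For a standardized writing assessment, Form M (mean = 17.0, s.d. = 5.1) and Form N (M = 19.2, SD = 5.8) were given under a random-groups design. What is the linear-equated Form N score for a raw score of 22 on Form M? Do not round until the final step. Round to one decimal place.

Linear equating: y = (SD_Y/SD_X)(x − M_X) + M_Y
y = (5.8/5.1)(22 − 17.0) + 19.2
y = 1.137255 × 5.0 + 19.2 = 5.6863 + 19.2 = 24.9

24.9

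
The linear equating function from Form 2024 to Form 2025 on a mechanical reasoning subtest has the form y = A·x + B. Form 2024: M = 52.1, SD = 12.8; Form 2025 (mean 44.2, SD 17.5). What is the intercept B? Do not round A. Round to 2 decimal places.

-27.03

A = SD_Y / SD_X = 17.5 / 12.8 = 1.367188
B = M_Y − A·M_X = 44.2 − 1.367188 × 52.1 = -27.03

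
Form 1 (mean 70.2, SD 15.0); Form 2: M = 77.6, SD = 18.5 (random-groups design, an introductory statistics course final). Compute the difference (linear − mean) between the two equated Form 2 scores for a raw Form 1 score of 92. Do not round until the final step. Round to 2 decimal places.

Mean-equated: 92 + (77.6 − 70.2) = 99.40
Linear-equated: (18.5/15.0)(92 − 70.2) + 77.6 = 104.487
Difference = 104.487 − 99.40 = 5.09

5.09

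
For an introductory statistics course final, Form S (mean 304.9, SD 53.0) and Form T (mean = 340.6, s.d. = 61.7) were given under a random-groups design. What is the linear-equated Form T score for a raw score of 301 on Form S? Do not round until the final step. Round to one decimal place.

Linear equating: y = (SD_Y/SD_X)(x − M_X) + M_Y
y = (61.7/53.0)(301 − 304.9) + 340.6
y = 1.164151 × -3.9 + 340.6 = -4.5402 + 340.6 = 336.1

336.1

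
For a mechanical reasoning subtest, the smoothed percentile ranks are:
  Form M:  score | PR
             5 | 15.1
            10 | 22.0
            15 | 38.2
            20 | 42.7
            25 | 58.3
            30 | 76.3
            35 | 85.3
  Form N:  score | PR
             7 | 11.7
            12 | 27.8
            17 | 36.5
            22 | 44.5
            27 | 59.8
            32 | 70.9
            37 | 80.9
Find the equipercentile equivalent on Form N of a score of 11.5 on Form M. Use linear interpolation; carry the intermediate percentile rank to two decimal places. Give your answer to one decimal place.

11.7

PR of 11.5 on Form M: 22.0 + (11.5 − 10)/(15 − 10) × (38.2 − 22.0) = 26.86
On Form N, PR 26.86 falls between score 7 (PR 11.7) and 12 (PR 27.8).
Interpolate: 7 + (26.86 − 11.7)/(27.8 − 11.7) × (12 − 7) = 11.7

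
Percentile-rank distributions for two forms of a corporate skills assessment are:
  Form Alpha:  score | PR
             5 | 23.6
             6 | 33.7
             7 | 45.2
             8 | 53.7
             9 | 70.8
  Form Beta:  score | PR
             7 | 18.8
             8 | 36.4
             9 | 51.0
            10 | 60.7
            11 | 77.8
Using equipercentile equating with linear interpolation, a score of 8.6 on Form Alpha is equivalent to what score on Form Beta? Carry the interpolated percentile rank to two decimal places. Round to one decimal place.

PR of 8.6 on Form Alpha: 53.7 + (8.6 − 8)/(9 − 8) × (70.8 − 53.7) = 63.96
On Form Beta, PR 63.96 falls between score 10 (PR 60.7) and 11 (PR 77.8).
Interpolate: 10 + (63.96 − 60.7)/(77.8 − 60.7) × (11 − 10) = 10.2

10.2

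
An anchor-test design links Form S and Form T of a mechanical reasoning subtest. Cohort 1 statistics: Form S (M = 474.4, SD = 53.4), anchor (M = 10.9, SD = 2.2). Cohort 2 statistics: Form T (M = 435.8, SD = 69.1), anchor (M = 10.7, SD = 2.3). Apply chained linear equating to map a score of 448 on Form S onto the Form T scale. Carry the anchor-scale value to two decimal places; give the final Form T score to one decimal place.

Form S → anchor (Cohort 1): v = (2.2/53.4)(448 − 474.4) + 10.9 = 9.81
anchor → Form T (Cohort 2): y = (69.1/2.3)(9.81 − 10.7) + 435.8 = 409.1

409.1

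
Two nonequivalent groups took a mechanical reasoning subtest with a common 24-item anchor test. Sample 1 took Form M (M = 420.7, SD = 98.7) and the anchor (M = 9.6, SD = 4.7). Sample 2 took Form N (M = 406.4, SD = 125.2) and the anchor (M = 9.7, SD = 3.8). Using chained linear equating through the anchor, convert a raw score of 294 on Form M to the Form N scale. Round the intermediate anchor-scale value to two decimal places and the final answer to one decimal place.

Form M → anchor (Sample 1): v = (4.7/98.7)(294 − 420.7) + 9.6 = 3.57
anchor → Form N (Sample 2): y = (125.2/3.8)(3.57 − 9.7) + 406.4 = 204.4

204.4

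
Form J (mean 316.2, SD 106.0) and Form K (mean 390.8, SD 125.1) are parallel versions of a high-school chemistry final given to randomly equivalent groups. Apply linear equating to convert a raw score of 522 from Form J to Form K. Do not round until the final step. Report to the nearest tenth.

633.7

Linear equating: y = (SD_Y/SD_X)(x − M_X) + M_Y
y = (125.1/106.0)(522 − 316.2) + 390.8
y = 1.180189 × 205.8 + 390.8 = 242.8828 + 390.8 = 633.7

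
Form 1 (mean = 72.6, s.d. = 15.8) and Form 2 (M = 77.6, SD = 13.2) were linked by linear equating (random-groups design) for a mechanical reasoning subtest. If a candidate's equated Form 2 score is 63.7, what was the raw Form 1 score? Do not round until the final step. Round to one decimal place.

Invert y = (SD_Y/SD_X)(x − M_X) + M_Y:
x = (SD_X/SD_Y)(y − M_Y) + M_X = (15.8/13.2)(63.7 − 77.6) + 72.6
x = 1.196970 × -13.900 + 72.6 = 56.0

56.0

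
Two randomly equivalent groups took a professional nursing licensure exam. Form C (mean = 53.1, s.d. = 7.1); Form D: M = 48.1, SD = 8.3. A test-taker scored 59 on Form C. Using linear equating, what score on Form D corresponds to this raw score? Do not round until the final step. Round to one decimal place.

55.0

Linear equating: y = (SD_Y/SD_X)(x − M_X) + M_Y
y = (8.3/7.1)(59 − 53.1) + 48.1
y = 1.169014 × 5.9 + 48.1 = 6.8972 + 48.1 = 55.0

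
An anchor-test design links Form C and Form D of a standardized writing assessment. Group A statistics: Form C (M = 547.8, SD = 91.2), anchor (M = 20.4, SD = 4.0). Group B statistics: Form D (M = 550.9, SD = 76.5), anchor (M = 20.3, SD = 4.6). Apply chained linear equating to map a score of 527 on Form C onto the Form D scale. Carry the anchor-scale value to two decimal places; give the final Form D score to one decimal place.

Form C → anchor (Group A): v = (4.0/91.2)(527 − 547.8) + 20.4 = 19.49
anchor → Form D (Group B): y = (76.5/4.6)(19.49 − 20.3) + 550.9 = 537.4

537.4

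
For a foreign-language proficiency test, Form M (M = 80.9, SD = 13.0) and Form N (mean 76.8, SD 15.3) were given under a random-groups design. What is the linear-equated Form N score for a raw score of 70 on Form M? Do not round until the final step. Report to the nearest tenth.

Linear equating: y = (SD_Y/SD_X)(x − M_X) + M_Y
y = (15.3/13.0)(70 − 80.9) + 76.8
y = 1.176923 × -10.9 + 76.8 = -12.8285 + 76.8 = 64.0

64.0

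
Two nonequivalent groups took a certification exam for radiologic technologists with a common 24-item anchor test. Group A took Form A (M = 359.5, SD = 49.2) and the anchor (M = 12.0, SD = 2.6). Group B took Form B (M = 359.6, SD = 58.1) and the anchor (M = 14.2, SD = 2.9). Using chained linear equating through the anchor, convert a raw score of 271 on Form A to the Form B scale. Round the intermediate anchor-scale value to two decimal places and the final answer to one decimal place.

221.8

Form A → anchor (Group A): v = (2.6/49.2)(271 − 359.5) + 12.0 = 7.32
anchor → Form B (Group B): y = (58.1/2.9)(7.32 − 14.2) + 359.6 = 221.8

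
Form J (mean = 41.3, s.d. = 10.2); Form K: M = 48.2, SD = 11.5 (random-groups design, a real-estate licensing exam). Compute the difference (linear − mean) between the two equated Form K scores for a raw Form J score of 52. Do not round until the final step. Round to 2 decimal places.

1.36

Mean-equated: 52 + (48.2 − 41.3) = 58.90
Linear-equated: (11.5/10.2)(52 − 41.3) + 48.2 = 60.264
Difference = 60.264 − 58.90 = 1.36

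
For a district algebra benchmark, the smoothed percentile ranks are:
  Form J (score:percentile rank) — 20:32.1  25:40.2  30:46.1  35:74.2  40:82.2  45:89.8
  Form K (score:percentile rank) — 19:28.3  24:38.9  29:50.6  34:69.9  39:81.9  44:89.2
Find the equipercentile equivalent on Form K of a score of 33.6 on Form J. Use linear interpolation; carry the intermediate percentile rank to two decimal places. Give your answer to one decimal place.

33.1

PR of 33.6 on Form J: 46.1 + (33.6 − 30)/(35 − 30) × (74.2 − 46.1) = 66.33
On Form K, PR 66.33 falls between score 29 (PR 50.6) and 34 (PR 69.9).
Interpolate: 29 + (66.33 − 50.6)/(69.9 − 50.6) × (34 − 29) = 33.1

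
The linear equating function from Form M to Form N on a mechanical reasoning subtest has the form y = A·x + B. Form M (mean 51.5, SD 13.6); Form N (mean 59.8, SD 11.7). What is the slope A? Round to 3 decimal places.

A = SD_Y / SD_X = 11.7 / 13.6 = 0.860

0.860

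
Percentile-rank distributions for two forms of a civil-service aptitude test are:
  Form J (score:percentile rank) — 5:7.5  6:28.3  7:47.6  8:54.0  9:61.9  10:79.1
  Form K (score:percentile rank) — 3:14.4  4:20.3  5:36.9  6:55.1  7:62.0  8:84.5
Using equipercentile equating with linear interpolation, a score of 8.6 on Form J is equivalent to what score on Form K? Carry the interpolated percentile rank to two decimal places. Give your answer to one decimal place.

6.5

PR of 8.6 on Form J: 54.0 + (8.6 − 8)/(9 − 8) × (61.9 − 54.0) = 58.74
On Form K, PR 58.74 falls between score 6 (PR 55.1) and 7 (PR 62.0).
Interpolate: 6 + (58.74 − 55.1)/(62.0 − 55.1) × (7 − 6) = 6.5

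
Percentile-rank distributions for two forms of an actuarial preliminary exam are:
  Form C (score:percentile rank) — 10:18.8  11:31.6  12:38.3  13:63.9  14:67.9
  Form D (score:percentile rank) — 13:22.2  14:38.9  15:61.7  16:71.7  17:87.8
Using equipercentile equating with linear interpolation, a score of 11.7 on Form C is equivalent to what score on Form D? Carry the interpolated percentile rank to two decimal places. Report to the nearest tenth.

PR of 11.7 on Form C: 31.6 + (11.7 − 11)/(12 − 11) × (38.3 − 31.6) = 36.29
On Form D, PR 36.29 falls between score 13 (PR 22.2) and 14 (PR 38.9).
Interpolate: 13 + (36.29 − 22.2)/(38.9 − 22.2) × (14 − 13) = 13.8

13.8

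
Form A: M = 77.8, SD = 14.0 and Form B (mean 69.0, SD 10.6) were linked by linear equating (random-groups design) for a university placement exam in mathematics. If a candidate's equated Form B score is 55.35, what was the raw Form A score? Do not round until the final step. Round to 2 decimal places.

59.77

Invert y = (SD_Y/SD_X)(x − M_X) + M_Y:
x = (SD_X/SD_Y)(y − M_Y) + M_X = (14.0/10.6)(55.35 − 69.0) + 77.8
x = 1.320755 × -13.650 + 77.8 = 59.77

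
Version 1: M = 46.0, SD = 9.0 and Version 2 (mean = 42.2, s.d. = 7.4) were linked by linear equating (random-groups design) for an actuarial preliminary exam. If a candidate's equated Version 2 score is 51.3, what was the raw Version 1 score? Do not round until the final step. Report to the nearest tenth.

57.1

Invert y = (SD_Y/SD_X)(x − M_X) + M_Y:
x = (SD_X/SD_Y)(y − M_Y) + M_X = (9.0/7.4)(51.3 − 42.2) + 46.0
x = 1.216216 × 9.100 + 46.0 = 57.1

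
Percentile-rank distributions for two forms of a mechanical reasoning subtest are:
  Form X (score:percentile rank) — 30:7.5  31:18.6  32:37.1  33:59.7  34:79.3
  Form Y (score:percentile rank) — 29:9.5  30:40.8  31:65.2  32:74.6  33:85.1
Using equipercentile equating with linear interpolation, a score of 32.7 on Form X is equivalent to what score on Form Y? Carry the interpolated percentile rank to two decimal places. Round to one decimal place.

PR of 32.7 on Form X: 37.1 + (32.7 − 32)/(33 − 32) × (59.7 − 37.1) = 52.92
On Form Y, PR 52.92 falls between score 30 (PR 40.8) and 31 (PR 65.2).
Interpolate: 30 + (52.92 − 40.8)/(65.2 − 40.8) × (31 − 30) = 30.5

30.5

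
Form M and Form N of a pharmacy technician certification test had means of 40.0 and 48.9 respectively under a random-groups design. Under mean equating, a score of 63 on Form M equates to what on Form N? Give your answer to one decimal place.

Mean equating: y = x + (M_Y − M_X) = 63 + (48.9 − 40.0) = 71.9

71.9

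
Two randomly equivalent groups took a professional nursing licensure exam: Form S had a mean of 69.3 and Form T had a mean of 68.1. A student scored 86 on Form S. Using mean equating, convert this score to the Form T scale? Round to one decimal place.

84.8

Mean equating: y = x + (M_Y − M_X) = 86 + (68.1 − 69.3) = 84.8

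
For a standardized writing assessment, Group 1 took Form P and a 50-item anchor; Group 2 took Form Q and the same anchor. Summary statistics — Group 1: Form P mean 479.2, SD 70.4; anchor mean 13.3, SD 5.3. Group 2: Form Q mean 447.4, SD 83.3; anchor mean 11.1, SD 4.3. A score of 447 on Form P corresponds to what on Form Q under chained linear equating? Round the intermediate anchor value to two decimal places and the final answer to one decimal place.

Form P → anchor (Group 1): v = (5.3/70.4)(447 − 479.2) + 13.3 = 10.88
anchor → Form Q (Group 2): y = (83.3/4.3)(10.88 − 11.1) + 447.4 = 443.1

443.1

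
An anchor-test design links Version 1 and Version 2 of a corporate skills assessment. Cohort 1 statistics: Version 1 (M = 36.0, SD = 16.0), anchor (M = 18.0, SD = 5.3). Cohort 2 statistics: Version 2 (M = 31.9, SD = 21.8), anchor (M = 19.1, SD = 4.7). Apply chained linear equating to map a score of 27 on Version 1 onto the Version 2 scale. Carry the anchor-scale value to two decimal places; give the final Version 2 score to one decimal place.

Version 1 → anchor (Cohort 1): v = (5.3/16.0)(27 − 36.0) + 18.0 = 15.02
anchor → Version 2 (Cohort 2): y = (21.8/4.7)(15.02 − 19.1) + 31.9 = 13.0

13.0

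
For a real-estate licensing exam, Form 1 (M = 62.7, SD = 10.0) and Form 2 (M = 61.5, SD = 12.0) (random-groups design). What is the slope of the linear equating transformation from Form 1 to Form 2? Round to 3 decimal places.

A = SD_Y / SD_X = 12.0 / 10.0 = 1.200

1.200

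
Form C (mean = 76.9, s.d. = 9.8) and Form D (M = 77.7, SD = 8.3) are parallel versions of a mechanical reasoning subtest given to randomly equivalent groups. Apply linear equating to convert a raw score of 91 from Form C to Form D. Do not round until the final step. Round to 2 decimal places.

Linear equating: y = (SD_Y/SD_X)(x − M_X) + M_Y
y = (8.3/9.8)(91 − 76.9) + 77.7
y = 0.846939 × 14.1 + 77.7 = 11.9418 + 77.7 = 89.64

89.64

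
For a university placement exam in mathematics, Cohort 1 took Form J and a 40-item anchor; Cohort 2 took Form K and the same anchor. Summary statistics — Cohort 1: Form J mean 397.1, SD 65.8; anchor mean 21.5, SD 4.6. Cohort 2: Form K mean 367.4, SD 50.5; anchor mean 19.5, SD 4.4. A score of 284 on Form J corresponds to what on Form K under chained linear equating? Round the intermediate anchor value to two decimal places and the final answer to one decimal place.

299.6

Form J → anchor (Cohort 1): v = (4.6/65.8)(284 − 397.1) + 21.5 = 13.59
anchor → Form K (Cohort 2): y = (50.5/4.4)(13.59 − 19.5) + 367.4 = 299.6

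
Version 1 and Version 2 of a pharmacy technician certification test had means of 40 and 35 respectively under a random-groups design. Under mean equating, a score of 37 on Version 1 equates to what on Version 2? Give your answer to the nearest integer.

Mean equating: y = x + (M_Y − M_X) = 37 + (35 − 40) = 32

32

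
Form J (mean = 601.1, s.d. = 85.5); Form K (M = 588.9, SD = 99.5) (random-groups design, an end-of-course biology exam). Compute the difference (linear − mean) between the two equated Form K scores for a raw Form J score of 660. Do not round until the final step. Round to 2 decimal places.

9.64

Mean-equated: 660 + (588.9 − 601.1) = 647.80
Linear-equated: (99.5/85.5)(660 − 601.1) + 588.9 = 657.444
Difference = 657.444 − 647.80 = 9.64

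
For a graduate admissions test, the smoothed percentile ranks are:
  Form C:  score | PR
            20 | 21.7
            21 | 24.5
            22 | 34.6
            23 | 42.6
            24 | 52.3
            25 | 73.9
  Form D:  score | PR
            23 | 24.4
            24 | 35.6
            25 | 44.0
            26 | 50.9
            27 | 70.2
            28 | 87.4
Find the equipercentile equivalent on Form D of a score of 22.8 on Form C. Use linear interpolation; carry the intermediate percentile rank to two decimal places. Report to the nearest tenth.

24.6

PR of 22.8 on Form C: 34.6 + (22.8 − 22)/(23 − 22) × (42.6 − 34.6) = 41.00
On Form D, PR 41.00 falls between score 24 (PR 35.6) and 25 (PR 44.0).
Interpolate: 24 + (41.00 − 35.6)/(44.0 − 35.6) × (25 − 24) = 24.6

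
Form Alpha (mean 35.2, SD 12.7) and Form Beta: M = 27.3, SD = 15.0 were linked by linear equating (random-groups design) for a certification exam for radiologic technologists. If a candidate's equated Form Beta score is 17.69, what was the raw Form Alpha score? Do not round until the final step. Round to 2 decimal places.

Invert y = (SD_Y/SD_X)(x − M_X) + M_Y:
x = (SD_X/SD_Y)(y − M_Y) + M_X = (12.7/15.0)(17.69 − 27.3) + 35.2
x = 0.846667 × -9.610 + 35.2 = 27.06

27.06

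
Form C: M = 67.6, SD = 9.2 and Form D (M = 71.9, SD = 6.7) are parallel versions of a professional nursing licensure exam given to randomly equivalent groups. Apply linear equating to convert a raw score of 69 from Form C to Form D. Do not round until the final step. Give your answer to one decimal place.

Linear equating: y = (SD_Y/SD_X)(x − M_X) + M_Y
y = (6.7/9.2)(69 − 67.6) + 71.9
y = 0.728261 × 1.4 + 71.9 = 1.0196 + 71.9 = 72.9

72.9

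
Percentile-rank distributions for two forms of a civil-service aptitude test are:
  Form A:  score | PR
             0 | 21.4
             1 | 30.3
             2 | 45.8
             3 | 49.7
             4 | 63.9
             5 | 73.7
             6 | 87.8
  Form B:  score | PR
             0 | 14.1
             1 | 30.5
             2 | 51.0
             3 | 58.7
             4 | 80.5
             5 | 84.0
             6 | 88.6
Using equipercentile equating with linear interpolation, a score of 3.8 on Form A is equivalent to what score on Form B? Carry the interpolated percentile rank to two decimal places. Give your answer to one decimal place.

3.1

PR of 3.8 on Form A: 49.7 + (3.8 − 3)/(4 − 3) × (63.9 − 49.7) = 61.06
On Form B, PR 61.06 falls between score 3 (PR 58.7) and 4 (PR 80.5).
Interpolate: 3 + (61.06 − 58.7)/(80.5 − 58.7) × (4 − 3) = 3.1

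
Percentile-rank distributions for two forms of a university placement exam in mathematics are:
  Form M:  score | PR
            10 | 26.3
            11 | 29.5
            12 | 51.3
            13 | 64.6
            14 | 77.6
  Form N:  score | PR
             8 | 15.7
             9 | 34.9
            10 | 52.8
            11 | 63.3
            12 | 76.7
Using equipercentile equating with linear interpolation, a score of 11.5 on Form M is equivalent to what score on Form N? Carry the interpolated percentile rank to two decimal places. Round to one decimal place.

PR of 11.5 on Form M: 29.5 + (11.5 − 11)/(12 − 11) × (51.3 − 29.5) = 40.40
On Form N, PR 40.40 falls between score 9 (PR 34.9) and 10 (PR 52.8).
Interpolate: 9 + (40.40 − 34.9)/(52.8 − 34.9) × (10 − 9) = 9.3

9.3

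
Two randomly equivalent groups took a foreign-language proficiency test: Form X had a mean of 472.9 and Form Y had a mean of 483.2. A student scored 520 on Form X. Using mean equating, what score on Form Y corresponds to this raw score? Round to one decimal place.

530.3

Mean equating: y = x + (M_Y − M_X) = 520 + (483.2 − 472.9) = 530.3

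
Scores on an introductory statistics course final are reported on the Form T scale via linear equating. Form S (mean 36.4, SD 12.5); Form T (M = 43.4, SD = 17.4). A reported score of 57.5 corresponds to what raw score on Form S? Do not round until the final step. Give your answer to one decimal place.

Invert y = (SD_Y/SD_X)(x − M_X) + M_Y:
x = (SD_X/SD_Y)(y − M_Y) + M_X = (12.5/17.4)(57.5 − 43.4) + 36.4
x = 0.718391 × 14.100 + 36.4 = 46.5

46.5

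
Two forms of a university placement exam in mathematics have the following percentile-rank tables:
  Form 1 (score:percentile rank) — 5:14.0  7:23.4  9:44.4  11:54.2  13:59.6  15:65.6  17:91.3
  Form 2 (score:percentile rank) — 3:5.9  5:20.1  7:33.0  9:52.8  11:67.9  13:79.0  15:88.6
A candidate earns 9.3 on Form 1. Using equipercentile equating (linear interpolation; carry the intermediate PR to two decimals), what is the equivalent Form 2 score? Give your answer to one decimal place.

PR of 9.3 on Form 1: 44.4 + (9.3 − 9)/(11 − 9) × (54.2 − 44.4) = 45.87
On Form 2, PR 45.87 falls between score 7 (PR 33.0) and 9 (PR 52.8).
Interpolate: 7 + (45.87 − 33.0)/(52.8 − 33.0) × (9 − 7) = 8.3

8.3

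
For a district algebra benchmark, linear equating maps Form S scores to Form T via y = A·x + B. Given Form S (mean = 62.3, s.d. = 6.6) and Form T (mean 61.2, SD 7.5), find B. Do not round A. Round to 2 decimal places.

A = SD_Y / SD_X = 7.5 / 6.6 = 1.136364
B = M_Y − A·M_X = 61.2 − 1.136364 × 62.3 = -9.60

-9.60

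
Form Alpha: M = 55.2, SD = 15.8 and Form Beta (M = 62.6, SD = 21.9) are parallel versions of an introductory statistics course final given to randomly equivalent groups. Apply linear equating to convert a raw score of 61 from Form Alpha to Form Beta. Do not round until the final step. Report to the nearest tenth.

70.6

Linear equating: y = (SD_Y/SD_X)(x − M_X) + M_Y
y = (21.9/15.8)(61 − 55.2) + 62.6
y = 1.386076 × 5.8 + 62.6 = 8.0392 + 62.6 = 70.6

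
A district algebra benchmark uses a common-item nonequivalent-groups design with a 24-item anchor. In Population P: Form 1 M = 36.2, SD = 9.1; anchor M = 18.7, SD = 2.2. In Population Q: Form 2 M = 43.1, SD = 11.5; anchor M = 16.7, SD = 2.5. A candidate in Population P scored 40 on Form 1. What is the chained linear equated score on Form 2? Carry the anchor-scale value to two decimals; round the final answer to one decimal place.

56.5

Form 1 → anchor (Population P): v = (2.2/9.1)(40 − 36.2) + 18.7 = 19.62
anchor → Form 2 (Population Q): y = (11.5/2.5)(19.62 − 16.7) + 43.1 = 56.5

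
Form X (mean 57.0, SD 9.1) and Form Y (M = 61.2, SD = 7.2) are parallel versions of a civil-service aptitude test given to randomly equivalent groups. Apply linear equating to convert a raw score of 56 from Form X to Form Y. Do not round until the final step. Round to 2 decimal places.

Linear equating: y = (SD_Y/SD_X)(x − M_X) + M_Y
y = (7.2/9.1)(56 − 57.0) + 61.2
y = 0.791209 × -1.0 + 61.2 = -0.7912 + 61.2 = 60.41

60.41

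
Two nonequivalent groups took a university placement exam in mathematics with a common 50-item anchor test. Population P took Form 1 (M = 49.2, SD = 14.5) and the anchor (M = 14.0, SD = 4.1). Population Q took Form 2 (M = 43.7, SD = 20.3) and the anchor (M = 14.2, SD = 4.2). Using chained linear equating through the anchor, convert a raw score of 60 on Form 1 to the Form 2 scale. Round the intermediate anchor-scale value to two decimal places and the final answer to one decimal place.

57.5

Form 1 → anchor (Population P): v = (4.1/14.5)(60 − 49.2) + 14.0 = 17.05
anchor → Form 2 (Population Q): y = (20.3/4.2)(17.05 − 14.2) + 43.7 = 57.5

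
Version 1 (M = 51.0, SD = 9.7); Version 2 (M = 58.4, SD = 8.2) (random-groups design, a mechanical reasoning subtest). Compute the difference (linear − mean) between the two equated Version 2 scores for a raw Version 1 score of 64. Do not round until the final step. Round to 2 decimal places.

-2.01

Mean-equated: 64 + (58.4 − 51.0) = 71.40
Linear-equated: (8.2/9.7)(64 − 51.0) + 58.4 = 69.390
Difference = 69.390 − 71.40 = -2.01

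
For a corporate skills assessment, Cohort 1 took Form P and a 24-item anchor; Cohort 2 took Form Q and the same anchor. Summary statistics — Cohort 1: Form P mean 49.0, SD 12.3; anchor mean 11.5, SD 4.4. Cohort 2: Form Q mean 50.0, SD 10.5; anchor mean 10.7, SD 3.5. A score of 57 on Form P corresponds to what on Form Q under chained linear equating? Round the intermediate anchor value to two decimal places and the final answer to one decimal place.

Form P → anchor (Cohort 1): v = (4.4/12.3)(57 − 49.0) + 11.5 = 14.36
anchor → Form Q (Cohort 2): y = (10.5/3.5)(14.36 − 10.7) + 50.0 = 61.0

61.0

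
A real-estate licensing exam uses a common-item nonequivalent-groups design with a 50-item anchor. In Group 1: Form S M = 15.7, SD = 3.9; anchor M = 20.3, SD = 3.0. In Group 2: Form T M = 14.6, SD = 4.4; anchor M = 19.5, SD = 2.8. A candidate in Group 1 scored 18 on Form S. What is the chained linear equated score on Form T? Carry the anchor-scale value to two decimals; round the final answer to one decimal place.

18.6

Form S → anchor (Group 1): v = (3.0/3.9)(18 − 15.7) + 20.3 = 22.07
anchor → Form T (Group 2): y = (4.4/2.8)(22.07 − 19.5) + 14.6 = 18.6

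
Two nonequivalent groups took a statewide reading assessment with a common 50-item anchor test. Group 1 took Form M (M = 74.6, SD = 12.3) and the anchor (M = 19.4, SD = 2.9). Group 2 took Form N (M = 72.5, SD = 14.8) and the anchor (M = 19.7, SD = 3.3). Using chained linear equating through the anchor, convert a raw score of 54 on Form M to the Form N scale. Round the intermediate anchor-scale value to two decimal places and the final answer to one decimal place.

Form M → anchor (Group 1): v = (2.9/12.3)(54 − 74.6) + 19.4 = 14.54
anchor → Form N (Group 2): y = (14.8/3.3)(14.54 − 19.7) + 72.5 = 49.4

49.4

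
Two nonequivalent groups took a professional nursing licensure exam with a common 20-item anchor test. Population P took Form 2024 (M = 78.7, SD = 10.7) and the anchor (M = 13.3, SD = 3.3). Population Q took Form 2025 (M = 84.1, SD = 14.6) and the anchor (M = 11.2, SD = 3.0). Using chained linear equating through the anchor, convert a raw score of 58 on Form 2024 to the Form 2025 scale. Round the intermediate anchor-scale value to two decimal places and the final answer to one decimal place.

Form 2024 → anchor (Population P): v = (3.3/10.7)(58 − 78.7) + 13.3 = 6.92
anchor → Form 2025 (Population Q): y = (14.6/3.0)(6.92 − 11.2) + 84.1 = 63.3

63.3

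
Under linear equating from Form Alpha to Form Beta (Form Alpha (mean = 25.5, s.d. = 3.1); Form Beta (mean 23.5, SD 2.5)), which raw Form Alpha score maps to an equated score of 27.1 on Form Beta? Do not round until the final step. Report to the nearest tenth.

30.0

Invert y = (SD_Y/SD_X)(x − M_X) + M_Y:
x = (SD_X/SD_Y)(y − M_Y) + M_X = (3.1/2.5)(27.1 − 23.5) + 25.5
x = 1.240000 × 3.600 + 25.5 = 30.0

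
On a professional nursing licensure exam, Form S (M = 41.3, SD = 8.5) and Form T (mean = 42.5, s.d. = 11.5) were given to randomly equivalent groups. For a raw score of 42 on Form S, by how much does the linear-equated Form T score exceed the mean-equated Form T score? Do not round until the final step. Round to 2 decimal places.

0.25

Mean-equated: 42 + (42.5 − 41.3) = 43.20
Linear-equated: (11.5/8.5)(42 − 41.3) + 42.5 = 43.447
Difference = 43.447 − 43.20 = 0.25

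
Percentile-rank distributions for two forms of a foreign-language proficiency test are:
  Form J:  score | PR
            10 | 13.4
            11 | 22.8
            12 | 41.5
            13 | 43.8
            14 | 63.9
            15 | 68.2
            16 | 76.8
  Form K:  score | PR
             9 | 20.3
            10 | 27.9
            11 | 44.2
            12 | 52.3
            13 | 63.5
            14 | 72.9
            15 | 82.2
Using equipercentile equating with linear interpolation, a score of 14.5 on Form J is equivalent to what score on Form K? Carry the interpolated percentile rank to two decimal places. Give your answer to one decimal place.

13.3

PR of 14.5 on Form J: 63.9 + (14.5 − 14)/(15 − 14) × (68.2 − 63.9) = 66.05
On Form K, PR 66.05 falls between score 13 (PR 63.5) and 14 (PR 72.9).
Interpolate: 13 + (66.05 − 63.5)/(72.9 − 63.5) × (14 − 13) = 13.3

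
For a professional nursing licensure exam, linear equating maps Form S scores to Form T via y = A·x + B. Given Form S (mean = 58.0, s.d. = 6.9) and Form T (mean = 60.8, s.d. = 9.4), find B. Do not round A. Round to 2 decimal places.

A = SD_Y / SD_X = 9.4 / 6.9 = 1.362319
B = M_Y − A·M_X = 60.8 − 1.362319 × 58.0 = -18.21

-18.21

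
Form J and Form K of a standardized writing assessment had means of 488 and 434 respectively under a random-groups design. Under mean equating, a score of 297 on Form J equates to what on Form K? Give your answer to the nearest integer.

Mean equating: y = x + (M_Y − M_X) = 297 + (434 − 488) = 243

243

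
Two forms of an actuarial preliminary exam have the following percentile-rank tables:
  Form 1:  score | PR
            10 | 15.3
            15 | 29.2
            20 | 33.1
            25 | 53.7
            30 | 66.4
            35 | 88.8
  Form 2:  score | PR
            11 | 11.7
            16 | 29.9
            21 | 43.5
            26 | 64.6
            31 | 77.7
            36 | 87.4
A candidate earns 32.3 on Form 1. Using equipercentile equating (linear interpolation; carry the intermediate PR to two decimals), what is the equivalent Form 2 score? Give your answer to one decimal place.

PR of 32.3 on Form 1: 66.4 + (32.3 − 30)/(35 − 30) × (88.8 − 66.4) = 76.70
On Form 2, PR 76.70 falls between score 26 (PR 64.6) and 31 (PR 77.7).
Interpolate: 26 + (76.70 − 64.6)/(77.7 − 64.6) × (31 − 26) = 30.6

30.6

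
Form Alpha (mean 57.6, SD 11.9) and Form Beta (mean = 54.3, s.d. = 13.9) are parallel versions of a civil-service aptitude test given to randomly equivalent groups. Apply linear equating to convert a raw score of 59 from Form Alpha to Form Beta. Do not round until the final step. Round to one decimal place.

Linear equating: y = (SD_Y/SD_X)(x − M_X) + M_Y
y = (13.9/11.9)(59 − 57.6) + 54.3
y = 1.168067 × 1.4 + 54.3 = 1.6353 + 54.3 = 55.9

55.9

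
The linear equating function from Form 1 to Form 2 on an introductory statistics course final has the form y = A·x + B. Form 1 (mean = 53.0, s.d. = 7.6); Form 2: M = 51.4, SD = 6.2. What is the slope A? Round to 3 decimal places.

A = SD_Y / SD_X = 6.2 / 7.6 = 0.816

0.816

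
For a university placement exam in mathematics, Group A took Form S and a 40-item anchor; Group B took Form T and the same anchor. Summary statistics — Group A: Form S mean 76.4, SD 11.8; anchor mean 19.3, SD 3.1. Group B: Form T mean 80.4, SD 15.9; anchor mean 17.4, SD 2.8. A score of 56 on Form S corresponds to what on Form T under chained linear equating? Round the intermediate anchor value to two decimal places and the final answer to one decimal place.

60.8

Form S → anchor (Group A): v = (3.1/11.8)(56 − 76.4) + 19.3 = 13.94
anchor → Form T (Group B): y = (15.9/2.8)(13.94 − 17.4) + 80.4 = 60.8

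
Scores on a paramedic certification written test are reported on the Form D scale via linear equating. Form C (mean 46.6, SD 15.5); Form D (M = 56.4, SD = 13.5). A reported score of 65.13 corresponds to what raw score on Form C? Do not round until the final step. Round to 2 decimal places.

56.62

Invert y = (SD_Y/SD_X)(x − M_X) + M_Y:
x = (SD_X/SD_Y)(y − M_Y) + M_X = (15.5/13.5)(65.13 − 56.4) + 46.6
x = 1.148148 × 8.730 + 46.6 = 56.62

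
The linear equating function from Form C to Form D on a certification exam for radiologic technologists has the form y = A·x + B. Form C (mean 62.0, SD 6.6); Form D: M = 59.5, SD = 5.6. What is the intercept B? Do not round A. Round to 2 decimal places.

A = SD_Y / SD_X = 5.6 / 6.6 = 0.848485
B = M_Y − A·M_X = 59.5 − 0.848485 × 62.0 = 6.89

6.89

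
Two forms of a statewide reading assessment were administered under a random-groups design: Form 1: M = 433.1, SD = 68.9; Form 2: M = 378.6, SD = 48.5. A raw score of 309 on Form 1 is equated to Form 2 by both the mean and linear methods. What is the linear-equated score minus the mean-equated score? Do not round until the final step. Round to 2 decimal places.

36.74

Mean-equated: 309 + (378.6 − 433.1) = 254.50
Linear-equated: (48.5/68.9)(309 − 433.1) + 378.6 = 291.244
Difference = 291.244 − 254.50 = 36.74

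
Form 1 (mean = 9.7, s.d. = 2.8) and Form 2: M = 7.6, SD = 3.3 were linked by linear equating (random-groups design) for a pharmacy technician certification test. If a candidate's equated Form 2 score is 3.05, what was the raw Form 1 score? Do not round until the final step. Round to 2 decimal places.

Invert y = (SD_Y/SD_X)(x − M_X) + M_Y:
x = (SD_X/SD_Y)(y − M_Y) + M_X = (2.8/3.3)(3.05 − 7.6) + 9.7
x = 0.848485 × -4.550 + 9.7 = 5.84

5.84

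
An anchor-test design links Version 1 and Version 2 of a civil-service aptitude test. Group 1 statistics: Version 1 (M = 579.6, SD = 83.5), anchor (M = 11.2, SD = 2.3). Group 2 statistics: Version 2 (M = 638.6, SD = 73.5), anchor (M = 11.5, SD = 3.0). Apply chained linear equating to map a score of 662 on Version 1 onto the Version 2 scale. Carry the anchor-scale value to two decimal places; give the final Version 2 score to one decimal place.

Version 1 → anchor (Group 1): v = (2.3/83.5)(662 − 579.6) + 11.2 = 13.47
anchor → Version 2 (Group 2): y = (73.5/3.0)(13.47 − 11.5) + 638.6 = 686.9

686.9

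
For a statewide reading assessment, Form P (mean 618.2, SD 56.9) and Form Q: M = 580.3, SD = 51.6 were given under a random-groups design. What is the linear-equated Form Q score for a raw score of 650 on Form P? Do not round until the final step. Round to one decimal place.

609.1

Linear equating: y = (SD_Y/SD_X)(x − M_X) + M_Y
y = (51.6/56.9)(650 − 618.2) + 580.3
y = 0.906854 × 31.8 + 580.3 = 28.8380 + 580.3 = 609.1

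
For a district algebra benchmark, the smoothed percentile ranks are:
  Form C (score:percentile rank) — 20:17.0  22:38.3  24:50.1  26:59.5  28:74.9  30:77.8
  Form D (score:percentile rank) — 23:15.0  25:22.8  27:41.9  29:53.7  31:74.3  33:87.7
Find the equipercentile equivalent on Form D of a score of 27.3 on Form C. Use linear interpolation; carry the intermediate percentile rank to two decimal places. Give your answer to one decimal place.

30.5

PR of 27.3 on Form C: 59.5 + (27.3 − 26)/(28 − 26) × (74.9 − 59.5) = 69.51
On Form D, PR 69.51 falls between score 29 (PR 53.7) and 31 (PR 74.3).
Interpolate: 29 + (69.51 − 53.7)/(74.3 − 53.7) × (31 − 29) = 30.5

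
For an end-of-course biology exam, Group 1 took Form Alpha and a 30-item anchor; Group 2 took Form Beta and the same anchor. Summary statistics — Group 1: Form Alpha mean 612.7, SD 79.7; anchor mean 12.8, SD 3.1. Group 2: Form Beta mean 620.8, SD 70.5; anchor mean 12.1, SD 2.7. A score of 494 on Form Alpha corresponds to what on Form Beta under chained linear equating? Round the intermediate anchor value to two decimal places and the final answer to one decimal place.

518.4

Form Alpha → anchor (Group 1): v = (3.1/79.7)(494 − 612.7) + 12.8 = 8.18
anchor → Form Beta (Group 2): y = (70.5/2.7)(8.18 − 12.1) + 620.8 = 518.4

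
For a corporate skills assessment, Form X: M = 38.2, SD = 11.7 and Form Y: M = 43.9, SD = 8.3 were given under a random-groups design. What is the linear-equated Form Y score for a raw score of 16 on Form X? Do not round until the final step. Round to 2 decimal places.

28.15

Linear equating: y = (SD_Y/SD_X)(x − M_X) + M_Y
y = (8.3/11.7)(16 − 38.2) + 43.9
y = 0.709402 × -22.2 + 43.9 = -15.7487 + 43.9 = 28.15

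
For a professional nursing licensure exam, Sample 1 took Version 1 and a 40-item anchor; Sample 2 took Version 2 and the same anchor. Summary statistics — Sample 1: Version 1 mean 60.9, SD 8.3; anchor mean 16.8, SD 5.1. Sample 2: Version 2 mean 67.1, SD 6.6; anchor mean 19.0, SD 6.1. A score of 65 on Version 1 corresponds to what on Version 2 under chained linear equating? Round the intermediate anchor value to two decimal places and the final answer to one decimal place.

67.4

Version 1 → anchor (Sample 1): v = (5.1/8.3)(65 − 60.9) + 16.8 = 19.32
anchor → Version 2 (Sample 2): y = (6.6/6.1)(19.32 − 19.0) + 67.1 = 67.4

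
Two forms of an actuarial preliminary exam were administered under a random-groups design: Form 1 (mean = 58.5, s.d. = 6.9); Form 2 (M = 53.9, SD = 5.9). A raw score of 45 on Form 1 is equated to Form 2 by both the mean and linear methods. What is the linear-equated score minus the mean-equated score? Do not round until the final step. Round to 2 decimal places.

1.96

Mean-equated: 45 + (53.9 − 58.5) = 40.40
Linear-equated: (5.9/6.9)(45 − 58.5) + 53.9 = 42.357
Difference = 42.357 − 40.40 = 1.96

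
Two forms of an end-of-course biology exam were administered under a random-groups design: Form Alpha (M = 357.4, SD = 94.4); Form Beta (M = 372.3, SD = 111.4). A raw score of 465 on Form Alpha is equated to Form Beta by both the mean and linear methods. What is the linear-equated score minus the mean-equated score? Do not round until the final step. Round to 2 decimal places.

19.38

Mean-equated: 465 + (372.3 − 357.4) = 479.90
Linear-equated: (111.4/94.4)(465 − 357.4) + 372.3 = 499.277
Difference = 499.277 − 479.90 = 19.38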